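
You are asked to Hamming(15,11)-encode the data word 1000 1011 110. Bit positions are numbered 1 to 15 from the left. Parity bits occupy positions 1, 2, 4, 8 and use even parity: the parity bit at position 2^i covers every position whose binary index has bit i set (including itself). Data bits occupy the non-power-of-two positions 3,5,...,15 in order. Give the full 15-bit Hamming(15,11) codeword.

011100011011110

Place data bits at non-power-of-two positions: b3=1, b5=0, b6=0, b7=0, b9=1, b10=0, b11=1, b12=1, b13=1, b14=1, b15=0.
p1 = XOR of data positions {3,5,7,9,11,13,15} = 1⊕0⊕0⊕1⊕1⊕1⊕0 = 0
p2 = XOR of data positions {3,6,7,10,11,14,15} = 1⊕0⊕0⊕0⊕1⊕1⊕0 = 1
p4 = XOR of data positions {5,6,7,12,13,14,15} = 0⊕0⊕0⊕1⊕1⊕1⊕0 = 1
p8 = XOR of data positions {9,10,11,12,13,14,15} = 1⊕0⊕1⊕1⊕1⊕1⊕0 = 1
Codeword b1..b15 = 011100011011110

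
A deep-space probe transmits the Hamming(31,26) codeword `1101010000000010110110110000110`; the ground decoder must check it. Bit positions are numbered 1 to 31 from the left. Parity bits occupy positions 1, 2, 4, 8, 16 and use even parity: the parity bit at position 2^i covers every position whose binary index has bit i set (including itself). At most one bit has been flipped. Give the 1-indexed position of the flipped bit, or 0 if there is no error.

s1: b1⊕b3⊕b5⊕b7⊕b9⊕b11⊕b13⊕b15⊕b17⊕b19⊕b21⊕b23⊕b25⊕b27⊕b29⊕b31 = 1⊕0⊕0⊕0⊕0⊕0⊕0⊕1⊕1⊕0⊕1⊕1⊕0⊕0⊕1⊕0 = 0
s2: b2⊕b3⊕b6⊕b7⊕b10⊕b11⊕b14⊕b15⊕b18⊕b19⊕b22⊕b23⊕b26⊕b27⊕b30⊕b31 = 1⊕0⊕1⊕0⊕0⊕0⊕0⊕1⊕1⊕0⊕0⊕1⊕0⊕0⊕1⊕0 = 0
s4: b4⊕b5⊕b6⊕b7⊕b12⊕b13⊕b14⊕b15⊕b20⊕b21⊕b22⊕b23⊕b28⊕b29⊕b30⊕b31 = 1⊕0⊕1⊕0⊕0⊕0⊕0⊕1⊕1⊕1⊕0⊕1⊕0⊕1⊕1⊕0 = 0
s8: b8⊕b9⊕b10⊕b11⊕b12⊕b13⊕b14⊕b15⊕b24⊕b25⊕b26⊕b27⊕b28⊕b29⊕b30⊕b31 = 0⊕0⊕0⊕0⊕0⊕0⊕0⊕1⊕1⊕0⊕0⊕0⊕0⊕1⊕1⊕0 = 0
s16: b16⊕b17⊕b18⊕b19⊕b20⊕b21⊕b22⊕b23⊕b24⊕b25⊕b26⊕b27⊕b28⊕b29⊕b30⊕b31 = 0⊕1⊕1⊕0⊕1⊕1⊕0⊕1⊕1⊕0⊕0⊕0⊕0⊕1⊕1⊕0 = 0
Syndrome (s16...s1) = 00000 → position 0 (no error).

0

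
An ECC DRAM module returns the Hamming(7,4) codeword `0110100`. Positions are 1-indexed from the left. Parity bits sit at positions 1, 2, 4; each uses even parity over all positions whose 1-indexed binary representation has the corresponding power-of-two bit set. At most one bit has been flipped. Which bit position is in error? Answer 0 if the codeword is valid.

s1: b1⊕b3⊕b5⊕b7 = 0⊕1⊕1⊕0 = 0
s2: b2⊕b3⊕b6⊕b7 = 1⊕1⊕0⊕0 = 0
s4: b4⊕b5⊕b6⊕b7 = 0⊕1⊕0⊕0 = 1
Syndrome (s4...s1) = 100 → position 4.

4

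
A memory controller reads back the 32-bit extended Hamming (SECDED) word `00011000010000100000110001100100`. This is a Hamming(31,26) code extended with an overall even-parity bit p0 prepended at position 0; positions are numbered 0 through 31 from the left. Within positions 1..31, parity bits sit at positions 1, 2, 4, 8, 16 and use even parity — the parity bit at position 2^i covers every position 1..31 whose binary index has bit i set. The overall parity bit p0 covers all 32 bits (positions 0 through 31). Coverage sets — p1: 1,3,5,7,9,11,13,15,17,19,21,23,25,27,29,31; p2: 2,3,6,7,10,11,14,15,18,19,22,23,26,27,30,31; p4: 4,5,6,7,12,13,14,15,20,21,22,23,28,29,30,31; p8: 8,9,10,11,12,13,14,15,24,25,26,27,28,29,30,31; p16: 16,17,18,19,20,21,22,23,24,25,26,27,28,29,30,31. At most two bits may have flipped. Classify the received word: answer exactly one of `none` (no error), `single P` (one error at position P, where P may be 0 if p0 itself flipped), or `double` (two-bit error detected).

single 31

s1: b1⊕b3⊕b5⊕b7⊕b9⊕b11⊕b13⊕b15⊕b17⊕b19⊕b21⊕b23⊕b25⊕b27⊕b29⊕b31 = 0⊕1⊕0⊕0⊕1⊕0⊕0⊕0⊕0⊕0⊕1⊕0⊕1⊕0⊕1⊕0 = 1
s2: b2⊕b3⊕b6⊕b7⊕b10⊕b11⊕b14⊕b15⊕b18⊕b19⊕b22⊕b23⊕b26⊕b27⊕b30⊕b31 = 0⊕1⊕0⊕0⊕0⊕0⊕1⊕0⊕0⊕0⊕0⊕0⊕1⊕0⊕0⊕0 = 1
s4: b4⊕b5⊕b6⊕b7⊕b12⊕b13⊕b14⊕b15⊕b20⊕b21⊕b22⊕b23⊕b28⊕b29⊕b30⊕b31 = 1⊕0⊕0⊕0⊕0⊕0⊕1⊕0⊕1⊕1⊕0⊕0⊕0⊕1⊕0⊕0 = 1
s8: b8⊕b9⊕b10⊕b11⊕b12⊕b13⊕b14⊕b15⊕b24⊕b25⊕b26⊕b27⊕b28⊕b29⊕b30⊕b31 = 0⊕1⊕0⊕0⊕0⊕0⊕1⊕0⊕0⊕1⊕1⊕0⊕0⊕1⊕0⊕0 = 1
s16: b16⊕b17⊕b18⊕b19⊕b20⊕b21⊕b22⊕b23⊕b24⊕b25⊕b26⊕b27⊕b28⊕b29⊕b30⊕b31 = 0⊕0⊕0⊕0⊕1⊕1⊕0⊕0⊕0⊕1⊕1⊕0⊕0⊕1⊕0⊕0 = 1
Syndrome (s16...s1) = 11111 → position 31.
Overall parity (XOR of all 32 bits, including p0): 0⊕0⊕0⊕1⊕1⊕0⊕0⊕0⊕0⊕1⊕0⊕0⊕0⊕0⊕1⊕0⊕0⊕0⊕0⊕0⊕1⊕1⊕0⊕0⊕0⊕1⊕1⊕0⊕0⊕1⊕0⊕0 = 1
Overall=1, syndrome position=31 → single-bit error at position 31.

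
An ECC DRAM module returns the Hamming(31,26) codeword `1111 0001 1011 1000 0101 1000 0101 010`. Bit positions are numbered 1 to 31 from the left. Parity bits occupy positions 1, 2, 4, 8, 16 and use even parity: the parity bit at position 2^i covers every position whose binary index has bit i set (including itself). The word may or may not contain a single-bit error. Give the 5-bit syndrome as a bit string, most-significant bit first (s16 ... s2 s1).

s1: b1⊕b3⊕b5⊕b7⊕b9⊕b11⊕b13⊕b15⊕b17⊕b19⊕b21⊕b23⊕b25⊕b27⊕b29⊕b31 = 1⊕1⊕0⊕0⊕1⊕1⊕1⊕0⊕0⊕0⊕1⊕0⊕0⊕0⊕0⊕0 = 0
s2: b2⊕b3⊕b6⊕b7⊕b10⊕b11⊕b14⊕b15⊕b18⊕b19⊕b22⊕b23⊕b26⊕b27⊕b30⊕b31 = 1⊕1⊕0⊕0⊕0⊕1⊕0⊕0⊕1⊕0⊕0⊕0⊕1⊕0⊕1⊕0 = 0
s4: b4⊕b5⊕b6⊕b7⊕b12⊕b13⊕b14⊕b15⊕b20⊕b21⊕b22⊕b23⊕b28⊕b29⊕b30⊕b31 = 1⊕0⊕0⊕0⊕1⊕1⊕0⊕0⊕1⊕1⊕0⊕0⊕1⊕0⊕1⊕0 = 1
s8: b8⊕b9⊕b10⊕b11⊕b12⊕b13⊕b14⊕b15⊕b24⊕b25⊕b26⊕b27⊕b28⊕b29⊕b30⊕b31 = 1⊕1⊕0⊕1⊕1⊕1⊕0⊕0⊕0⊕0⊕1⊕0⊕1⊕0⊕1⊕0 = 0
s16: b16⊕b17⊕b18⊕b19⊕b20⊕b21⊕b22⊕b23⊕b24⊕b25⊕b26⊕b27⊕b28⊕b29⊕b30⊕b31 = 0⊕0⊕1⊕0⊕1⊕1⊕0⊕0⊕0⊕0⊕1⊕0⊕1⊕0⊕1⊕0 = 0
Syndrome (s16...s1) = 00100 → position 4.

00100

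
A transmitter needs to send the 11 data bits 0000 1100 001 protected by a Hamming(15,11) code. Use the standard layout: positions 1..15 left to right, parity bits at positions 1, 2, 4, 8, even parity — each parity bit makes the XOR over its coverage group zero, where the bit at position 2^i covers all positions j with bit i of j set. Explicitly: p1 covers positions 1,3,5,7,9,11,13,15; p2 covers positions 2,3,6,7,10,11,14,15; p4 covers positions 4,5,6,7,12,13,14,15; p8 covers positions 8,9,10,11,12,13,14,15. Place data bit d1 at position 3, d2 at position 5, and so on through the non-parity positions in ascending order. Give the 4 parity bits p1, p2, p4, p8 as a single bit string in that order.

0011

Place data bits at non-power-of-two positions: b3=0, b5=0, b6=0, b7=0, b9=1, b10=1, b11=0, b12=0, b13=0, b14=0, b15=1.
p1 = XOR of data positions {3,5,7,9,11,13,15} = 0⊕0⊕0⊕1⊕0⊕0⊕1 = 0
p2 = XOR of data positions {3,6,7,10,11,14,15} = 0⊕0⊕0⊕1⊕0⊕0⊕1 = 0
p4 = XOR of data positions {5,6,7,12,13,14,15} = 0⊕0⊕0⊕0⊕0⊕0⊕1 = 1
p8 = XOR of data positions {9,10,11,12,13,14,15} = 1⊕1⊕0⊕0⊕0⊕0⊕1 = 1
Parity bits p1,p2,p4,p8 = 0011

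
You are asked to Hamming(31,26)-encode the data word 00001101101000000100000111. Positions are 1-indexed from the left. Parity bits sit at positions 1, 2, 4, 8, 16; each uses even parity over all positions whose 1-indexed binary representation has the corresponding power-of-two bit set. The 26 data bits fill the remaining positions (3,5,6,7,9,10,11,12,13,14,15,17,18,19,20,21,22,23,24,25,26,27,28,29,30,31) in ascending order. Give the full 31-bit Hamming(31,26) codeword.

Place data bits at non-power-of-two positions: b3=0, b5=0, b6=0, b7=0, b9=1, b10=1, b11=0, b12=1, b13=1, b14=0, b15=1, b17=0, b18=0, b19=0, b20=0, b21=0, b22=0, b23=1, b24=0, b25=0, b26=0, b27=0, b28=0, b29=1, b30=1, b31=1.
p1 = XOR of data positions {3,5,7,9,11,13,15,17,19,21,23,25,27,29,31} = 0⊕0⊕0⊕1⊕0⊕1⊕1⊕0⊕0⊕0⊕1⊕0⊕0⊕1⊕1 = 0
p2 = XOR of data positions {3,6,7,10,11,14,15,18,19,22,23,26,27,30,31} = 0⊕0⊕0⊕1⊕0⊕0⊕1⊕0⊕0⊕0⊕1⊕0⊕0⊕1⊕1 = 1
p4 = XOR of data positions {5,6,7,12,13,14,15,20,21,22,23,28,29,30,31} = 0⊕0⊕0⊕1⊕1⊕0⊕1⊕0⊕0⊕0⊕1⊕0⊕1⊕1⊕1 = 1
p8 = XOR of data positions {9,10,11,12,13,14,15,24,25,26,27,28,29,30,31} = 1⊕1⊕0⊕1⊕1⊕0⊕1⊕0⊕0⊕0⊕0⊕0⊕1⊕1⊕1 = 0
p16 = XOR of data positions {17,18,19,20,21,22,23,24,25,26,27,28,29,30,31} = 0⊕0⊕0⊕0⊕0⊕0⊕1⊕0⊕0⊕0⊕0⊕0⊕1⊕1⊕1 = 0
Codeword b1..b31 = 0101000011011010000000100000111

0101000011011010000000100000111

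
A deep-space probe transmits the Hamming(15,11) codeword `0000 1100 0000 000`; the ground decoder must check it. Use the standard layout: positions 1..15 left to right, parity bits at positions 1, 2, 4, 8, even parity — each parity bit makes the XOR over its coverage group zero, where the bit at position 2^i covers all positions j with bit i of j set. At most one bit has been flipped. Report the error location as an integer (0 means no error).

3

s1: b1⊕b3⊕b5⊕b7⊕b9⊕b11⊕b13⊕b15 = 0⊕0⊕1⊕0⊕0⊕0⊕0⊕0 = 1
s2: b2⊕b3⊕b6⊕b7⊕b10⊕b11⊕b14⊕b15 = 0⊕0⊕1⊕0⊕0⊕0⊕0⊕0 = 1
s4: b4⊕b5⊕b6⊕b7⊕b12⊕b13⊕b14⊕b15 = 0⊕1⊕1⊕0⊕0⊕0⊕0⊕0 = 0
s8: b8⊕b9⊕b10⊕b11⊕b12⊕b13⊕b14⊕b15 = 0⊕0⊕0⊕0⊕0⊕0⊕0⊕0 = 0
Syndrome (s8...s1) = 0011 → position 3.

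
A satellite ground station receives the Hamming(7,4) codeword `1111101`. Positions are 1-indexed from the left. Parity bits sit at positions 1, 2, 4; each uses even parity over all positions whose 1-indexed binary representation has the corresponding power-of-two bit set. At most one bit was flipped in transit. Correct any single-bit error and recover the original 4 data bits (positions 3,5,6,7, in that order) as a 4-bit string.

1111

s1: b1⊕b3⊕b5⊕b7 = 1⊕1⊕1⊕1 = 0
s2: b2⊕b3⊕b6⊕b7 = 1⊕1⊕0⊕1 = 1
s4: b4⊕b5⊕b6⊕b7 = 1⊕1⊕0⊕1 = 1
Syndrome (s4...s1) = 110 → position 6.
Flip bit 6: corrected codeword = 1111111
Data bits at positions 3,5,6,7: 1111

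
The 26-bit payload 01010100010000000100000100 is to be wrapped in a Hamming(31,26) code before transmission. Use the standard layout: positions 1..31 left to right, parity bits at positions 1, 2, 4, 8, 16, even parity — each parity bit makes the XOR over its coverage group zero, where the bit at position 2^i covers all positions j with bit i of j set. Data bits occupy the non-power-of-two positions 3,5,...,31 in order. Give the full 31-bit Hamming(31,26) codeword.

Place data bits at non-power-of-two positions: b3=0, b5=1, b6=0, b7=1, b9=0, b10=1, b11=0, b12=0, b13=0, b14=1, b15=0, b17=0, b18=0, b19=0, b20=0, b21=0, b22=0, b23=1, b24=0, b25=0, b26=0, b27=0, b28=0, b29=1, b30=0, b31=0.
p1 = XOR of data positions {3,5,7,9,11,13,15,17,19,21,23,25,27,29,31} = 0⊕1⊕1⊕0⊕0⊕0⊕0⊕0⊕0⊕0⊕1⊕0⊕0⊕1⊕0 = 0
p2 = XOR of data positions {3,6,7,10,11,14,15,18,19,22,23,26,27,30,31} = 0⊕0⊕1⊕1⊕0⊕1⊕0⊕0⊕0⊕0⊕1⊕0⊕0⊕0⊕0 = 0
p4 = XOR of data positions {5,6,7,12,13,14,15,20,21,22,23,28,29,30,31} = 1⊕0⊕1⊕0⊕0⊕1⊕0⊕0⊕0⊕0⊕1⊕0⊕1⊕0⊕0 = 1
p8 = XOR of data positions {9,10,11,12,13,14,15,24,25,26,27,28,29,30,31} = 0⊕1⊕0⊕0⊕0⊕1⊕0⊕0⊕0⊕0⊕0⊕0⊕1⊕0⊕0 = 1
p16 = XOR of data positions {17,18,19,20,21,22,23,24,25,26,27,28,29,30,31} = 0⊕0⊕0⊕0⊕0⊕0⊕1⊕0⊕0⊕0⊕0⊕0⊕1⊕0⊕0 = 0
Codeword b1..b31 = 0001101101000100000000100000100

0001101101000100000000100000100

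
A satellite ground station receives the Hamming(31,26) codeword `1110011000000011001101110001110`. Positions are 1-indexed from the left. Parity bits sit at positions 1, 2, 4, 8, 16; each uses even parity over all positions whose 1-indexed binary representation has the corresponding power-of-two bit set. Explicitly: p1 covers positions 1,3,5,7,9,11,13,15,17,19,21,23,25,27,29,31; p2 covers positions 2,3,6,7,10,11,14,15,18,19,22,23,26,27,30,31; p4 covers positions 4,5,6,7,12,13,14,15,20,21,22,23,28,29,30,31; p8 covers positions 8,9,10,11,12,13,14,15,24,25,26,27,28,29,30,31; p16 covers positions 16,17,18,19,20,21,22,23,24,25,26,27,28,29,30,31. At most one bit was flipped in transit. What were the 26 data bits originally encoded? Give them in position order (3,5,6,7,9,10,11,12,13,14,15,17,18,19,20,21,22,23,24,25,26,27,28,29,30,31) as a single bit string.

10110000001001101110001111

s1: b1⊕b3⊕b5⊕b7⊕b9⊕b11⊕b13⊕b15⊕b17⊕b19⊕b21⊕b23⊕b25⊕b27⊕b29⊕b31 = 1⊕1⊕0⊕1⊕0⊕0⊕0⊕1⊕0⊕1⊕0⊕1⊕0⊕0⊕1⊕0 = 1
s2: b2⊕b3⊕b6⊕b7⊕b10⊕b11⊕b14⊕b15⊕b18⊕b19⊕b22⊕b23⊕b26⊕b27⊕b30⊕b31 = 1⊕1⊕1⊕1⊕0⊕0⊕0⊕1⊕0⊕1⊕1⊕1⊕0⊕0⊕1⊕0 = 1
s4: b4⊕b5⊕b6⊕b7⊕b12⊕b13⊕b14⊕b15⊕b20⊕b21⊕b22⊕b23⊕b28⊕b29⊕b30⊕b31 = 0⊕0⊕1⊕1⊕0⊕0⊕0⊕1⊕1⊕0⊕1⊕1⊕1⊕1⊕1⊕0 = 1
s8: b8⊕b9⊕b10⊕b11⊕b12⊕b13⊕b14⊕b15⊕b24⊕b25⊕b26⊕b27⊕b28⊕b29⊕b30⊕b31 = 0⊕0⊕0⊕0⊕0⊕0⊕0⊕1⊕1⊕0⊕0⊕0⊕1⊕1⊕1⊕0 = 1
s16: b16⊕b17⊕b18⊕b19⊕b20⊕b21⊕b22⊕b23⊕b24⊕b25⊕b26⊕b27⊕b28⊕b29⊕b30⊕b31 = 1⊕0⊕0⊕1⊕1⊕0⊕1⊕1⊕1⊕0⊕0⊕0⊕1⊕1⊕1⊕0 = 1
Syndrome (s16...s1) = 11111 → position 31.
Flip bit 31: corrected codeword = 1110011000000011001101110001111
Data bits at positions 3,5,6,7,9,10,11,12,13,14,15,17,18,19,20,21,22,23,24,25,26,27,28,29,30,31: 10110000001001101110001111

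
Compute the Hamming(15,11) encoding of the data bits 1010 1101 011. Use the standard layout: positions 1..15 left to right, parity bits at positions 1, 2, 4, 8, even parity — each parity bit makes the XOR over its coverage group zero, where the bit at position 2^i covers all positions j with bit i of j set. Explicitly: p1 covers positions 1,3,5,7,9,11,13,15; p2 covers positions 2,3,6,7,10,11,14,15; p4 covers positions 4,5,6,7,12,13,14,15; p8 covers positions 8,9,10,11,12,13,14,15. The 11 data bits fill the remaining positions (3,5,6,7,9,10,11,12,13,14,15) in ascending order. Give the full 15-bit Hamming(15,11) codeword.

111001011101011

Place data bits at non-power-of-two positions: b3=1, b5=0, b6=1, b7=0, b9=1, b10=1, b11=0, b12=1, b13=0, b14=1, b15=1.
p1 = XOR of data positions {3,5,7,9,11,13,15} = 1⊕0⊕0⊕1⊕0⊕0⊕1 = 1
p2 = XOR of data positions {3,6,7,10,11,14,15} = 1⊕1⊕0⊕1⊕0⊕1⊕1 = 1
p4 = XOR of data positions {5,6,7,12,13,14,15} = 0⊕1⊕0⊕1⊕0⊕1⊕1 = 0
p8 = XOR of data positions {9,10,11,12,13,14,15} = 1⊕1⊕0⊕1⊕0⊕1⊕1 = 1
Codeword b1..b15 = 111001011101011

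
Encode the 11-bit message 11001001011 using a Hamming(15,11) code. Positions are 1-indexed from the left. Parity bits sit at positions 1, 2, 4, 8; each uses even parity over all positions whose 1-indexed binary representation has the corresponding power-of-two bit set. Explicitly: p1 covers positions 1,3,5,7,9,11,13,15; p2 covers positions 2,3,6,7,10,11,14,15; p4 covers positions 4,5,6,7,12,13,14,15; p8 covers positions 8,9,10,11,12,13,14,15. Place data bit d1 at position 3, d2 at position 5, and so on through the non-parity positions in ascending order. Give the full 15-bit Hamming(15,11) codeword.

011010001001011

Place data bits at non-power-of-two positions: b3=1, b5=1, b6=0, b7=0, b9=1, b10=0, b11=0, b12=1, b13=0, b14=1, b15=1.
p1 = XOR of data positions {3,5,7,9,11,13,15} = 1⊕1⊕0⊕1⊕0⊕0⊕1 = 0
p2 = XOR of data positions {3,6,7,10,11,14,15} = 1⊕0⊕0⊕0⊕0⊕1⊕1 = 1
p4 = XOR of data positions {5,6,7,12,13,14,15} = 1⊕0⊕0⊕1⊕0⊕1⊕1 = 0
p8 = XOR of data positions {9,10,11,12,13,14,15} = 1⊕0⊕0⊕1⊕0⊕1⊕1 = 0
Codeword b1..b15 = 011010001001011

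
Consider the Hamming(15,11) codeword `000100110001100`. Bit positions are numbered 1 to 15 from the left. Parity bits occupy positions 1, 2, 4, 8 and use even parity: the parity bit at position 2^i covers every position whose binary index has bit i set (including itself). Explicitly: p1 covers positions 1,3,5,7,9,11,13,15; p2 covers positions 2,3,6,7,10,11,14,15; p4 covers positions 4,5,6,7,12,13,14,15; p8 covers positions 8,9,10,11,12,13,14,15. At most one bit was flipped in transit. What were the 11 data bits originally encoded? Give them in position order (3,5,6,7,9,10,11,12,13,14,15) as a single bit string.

00010101100

s1: b1⊕b3⊕b5⊕b7⊕b9⊕b11⊕b13⊕b15 = 0⊕0⊕0⊕1⊕0⊕0⊕1⊕0 = 0
s2: b2⊕b3⊕b6⊕b7⊕b10⊕b11⊕b14⊕b15 = 0⊕0⊕0⊕1⊕0⊕0⊕0⊕0 = 1
s4: b4⊕b5⊕b6⊕b7⊕b12⊕b13⊕b14⊕b15 = 1⊕0⊕0⊕1⊕1⊕1⊕0⊕0 = 0
s8: b8⊕b9⊕b10⊕b11⊕b12⊕b13⊕b14⊕b15 = 1⊕0⊕0⊕0⊕1⊕1⊕0⊕0 = 1
Syndrome (s8...s1) = 1010 → position 10.
Flip bit 10: corrected codeword = 000100110101100
Data bits at positions 3,5,6,7,9,10,11,12,13,14,15: 00010101100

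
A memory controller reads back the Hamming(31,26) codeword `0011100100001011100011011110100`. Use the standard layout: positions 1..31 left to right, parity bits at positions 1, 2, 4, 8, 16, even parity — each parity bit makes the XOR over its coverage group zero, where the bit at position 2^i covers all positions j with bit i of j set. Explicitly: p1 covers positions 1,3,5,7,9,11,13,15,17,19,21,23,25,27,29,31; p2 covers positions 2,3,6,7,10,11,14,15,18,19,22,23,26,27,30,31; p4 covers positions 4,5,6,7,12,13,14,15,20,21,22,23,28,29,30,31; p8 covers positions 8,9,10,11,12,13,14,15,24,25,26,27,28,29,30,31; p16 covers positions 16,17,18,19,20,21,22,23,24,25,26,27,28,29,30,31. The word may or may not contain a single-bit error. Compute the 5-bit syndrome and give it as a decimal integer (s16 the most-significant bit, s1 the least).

s1: b1⊕b3⊕b5⊕b7⊕b9⊕b11⊕b13⊕b15⊕b17⊕b19⊕b21⊕b23⊕b25⊕b27⊕b29⊕b31 = 0⊕1⊕1⊕0⊕0⊕0⊕1⊕1⊕1⊕0⊕1⊕0⊕1⊕1⊕1⊕0 = 1
s2: b2⊕b3⊕b6⊕b7⊕b10⊕b11⊕b14⊕b15⊕b18⊕b19⊕b22⊕b23⊕b26⊕b27⊕b30⊕b31 = 0⊕1⊕0⊕0⊕0⊕0⊕0⊕1⊕0⊕0⊕1⊕0⊕1⊕1⊕0⊕0 = 1
s4: b4⊕b5⊕b6⊕b7⊕b12⊕b13⊕b14⊕b15⊕b20⊕b21⊕b22⊕b23⊕b28⊕b29⊕b30⊕b31 = 1⊕1⊕0⊕0⊕0⊕1⊕0⊕1⊕0⊕1⊕1⊕0⊕0⊕1⊕0⊕0 = 1
s8: b8⊕b9⊕b10⊕b11⊕b12⊕b13⊕b14⊕b15⊕b24⊕b25⊕b26⊕b27⊕b28⊕b29⊕b30⊕b31 = 1⊕0⊕0⊕0⊕0⊕1⊕0⊕1⊕1⊕1⊕1⊕1⊕0⊕1⊕0⊕0 = 0
s16: b16⊕b17⊕b18⊕b19⊕b20⊕b21⊕b22⊕b23⊕b24⊕b25⊕b26⊕b27⊕b28⊕b29⊕b30⊕b31 = 1⊕1⊕0⊕0⊕0⊕1⊕1⊕0⊕1⊕1⊕1⊕1⊕0⊕1⊕0⊕0 = 1
Syndrome (s16...s1) = 10111 → position 23.

23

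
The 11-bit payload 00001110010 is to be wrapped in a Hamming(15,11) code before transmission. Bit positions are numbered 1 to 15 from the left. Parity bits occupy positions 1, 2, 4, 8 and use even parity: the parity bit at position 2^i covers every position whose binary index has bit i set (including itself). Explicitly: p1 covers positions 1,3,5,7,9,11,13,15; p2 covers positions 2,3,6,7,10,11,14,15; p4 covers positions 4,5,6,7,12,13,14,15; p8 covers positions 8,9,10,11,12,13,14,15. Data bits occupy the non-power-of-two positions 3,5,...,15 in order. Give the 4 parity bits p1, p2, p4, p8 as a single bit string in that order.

Place data bits at non-power-of-two positions: b3=0, b5=0, b6=0, b7=0, b9=1, b10=1, b11=1, b12=0, b13=0, b14=1, b15=0.
p1 = XOR of data positions {3,5,7,9,11,13,15} = 0⊕0⊕0⊕1⊕1⊕0⊕0 = 0
p2 = XOR of data positions {3,6,7,10,11,14,15} = 0⊕0⊕0⊕1⊕1⊕1⊕0 = 1
p4 = XOR of data positions {5,6,7,12,13,14,15} = 0⊕0⊕0⊕0⊕0⊕1⊕0 = 1
p8 = XOR of data positions {9,10,11,12,13,14,15} = 1⊕1⊕1⊕0⊕0⊕1⊕0 = 0
Parity bits p1,p2,p4,p8 = 0110

0110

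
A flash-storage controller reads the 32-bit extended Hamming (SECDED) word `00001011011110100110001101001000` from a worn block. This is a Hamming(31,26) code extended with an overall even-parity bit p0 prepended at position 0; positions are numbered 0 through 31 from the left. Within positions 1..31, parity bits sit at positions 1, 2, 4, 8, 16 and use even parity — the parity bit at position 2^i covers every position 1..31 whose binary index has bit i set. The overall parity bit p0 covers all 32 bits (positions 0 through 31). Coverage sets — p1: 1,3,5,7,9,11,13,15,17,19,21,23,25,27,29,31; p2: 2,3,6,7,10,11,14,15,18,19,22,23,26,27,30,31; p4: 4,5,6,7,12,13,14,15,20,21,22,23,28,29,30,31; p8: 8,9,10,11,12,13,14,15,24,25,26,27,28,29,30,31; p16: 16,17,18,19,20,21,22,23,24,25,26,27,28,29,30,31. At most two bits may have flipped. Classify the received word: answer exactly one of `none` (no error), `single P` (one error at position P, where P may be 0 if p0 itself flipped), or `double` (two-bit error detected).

double

s1: b1⊕b3⊕b5⊕b7⊕b9⊕b11⊕b13⊕b15⊕b17⊕b19⊕b21⊕b23⊕b25⊕b27⊕b29⊕b31 = 0⊕0⊕0⊕1⊕1⊕1⊕0⊕0⊕1⊕0⊕0⊕1⊕1⊕0⊕0⊕0 = 0
s2: b2⊕b3⊕b6⊕b7⊕b10⊕b11⊕b14⊕b15⊕b18⊕b19⊕b22⊕b23⊕b26⊕b27⊕b30⊕b31 = 0⊕0⊕1⊕1⊕1⊕1⊕1⊕0⊕1⊕0⊕1⊕1⊕0⊕0⊕0⊕0 = 0
s4: b4⊕b5⊕b6⊕b7⊕b12⊕b13⊕b14⊕b15⊕b20⊕b21⊕b22⊕b23⊕b28⊕b29⊕b30⊕b31 = 1⊕0⊕1⊕1⊕1⊕0⊕1⊕0⊕0⊕0⊕1⊕1⊕1⊕0⊕0⊕0 = 0
s8: b8⊕b9⊕b10⊕b11⊕b12⊕b13⊕b14⊕b15⊕b24⊕b25⊕b26⊕b27⊕b28⊕b29⊕b30⊕b31 = 0⊕1⊕1⊕1⊕1⊕0⊕1⊕0⊕0⊕1⊕0⊕0⊕1⊕0⊕0⊕0 = 1
s16: b16⊕b17⊕b18⊕b19⊕b20⊕b21⊕b22⊕b23⊕b24⊕b25⊕b26⊕b27⊕b28⊕b29⊕b30⊕b31 = 0⊕1⊕1⊕0⊕0⊕0⊕1⊕1⊕0⊕1⊕0⊕0⊕1⊕0⊕0⊕0 = 0
Syndrome (s16...s1) = 01000 → position 8.
Overall parity (XOR of all 32 bits, including p0): 0⊕0⊕0⊕0⊕1⊕0⊕1⊕1⊕0⊕1⊕1⊕1⊕1⊕0⊕1⊕0⊕0⊕1⊕1⊕0⊕0⊕0⊕1⊕1⊕0⊕1⊕0⊕0⊕1⊕0⊕0⊕0 = 0
Overall=0, syndrome position=8 → double-bit error detected (uncorrectable).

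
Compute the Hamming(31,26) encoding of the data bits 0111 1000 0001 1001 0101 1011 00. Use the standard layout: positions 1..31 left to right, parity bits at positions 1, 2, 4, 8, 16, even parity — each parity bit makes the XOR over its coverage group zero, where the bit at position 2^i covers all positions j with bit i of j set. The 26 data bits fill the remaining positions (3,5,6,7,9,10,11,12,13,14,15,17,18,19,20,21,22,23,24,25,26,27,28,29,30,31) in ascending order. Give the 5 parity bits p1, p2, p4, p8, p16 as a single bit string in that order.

Place data bits at non-power-of-two positions: b3=0, b5=1, b6=1, b7=1, b9=1, b10=0, b11=0, b12=0, b13=0, b14=0, b15=0, b17=1, b18=1, b19=0, b20=0, b21=1, b22=0, b23=1, b24=0, b25=1, b26=1, b27=0, b28=1, b29=1, b30=0, b31=0.
p1 = XOR of data positions {3,5,7,9,11,13,15,17,19,21,23,25,27,29,31} = 0⊕1⊕1⊕1⊕0⊕0⊕0⊕1⊕0⊕1⊕1⊕1⊕0⊕1⊕0 = 0
p2 = XOR of data positions {3,6,7,10,11,14,15,18,19,22,23,26,27,30,31} = 0⊕1⊕1⊕0⊕0⊕0⊕0⊕1⊕0⊕0⊕1⊕1⊕0⊕0⊕0 = 1
p4 = XOR of data positions {5,6,7,12,13,14,15,20,21,22,23,28,29,30,31} = 1⊕1⊕1⊕0⊕0⊕0⊕0⊕0⊕1⊕0⊕1⊕1⊕1⊕0⊕0 = 1
p8 = XOR of data positions {9,10,11,12,13,14,15,24,25,26,27,28,29,30,31} = 1⊕0⊕0⊕0⊕0⊕0⊕0⊕0⊕1⊕1⊕0⊕1⊕1⊕0⊕0 = 1
p16 = XOR of data positions {17,18,19,20,21,22,23,24,25,26,27,28,29,30,31} = 1⊕1⊕0⊕0⊕1⊕0⊕1⊕0⊕1⊕1⊕0⊕1⊕1⊕0⊕0 = 0
Parity bits p1,p2,p4,p8,p16 = 01110

01110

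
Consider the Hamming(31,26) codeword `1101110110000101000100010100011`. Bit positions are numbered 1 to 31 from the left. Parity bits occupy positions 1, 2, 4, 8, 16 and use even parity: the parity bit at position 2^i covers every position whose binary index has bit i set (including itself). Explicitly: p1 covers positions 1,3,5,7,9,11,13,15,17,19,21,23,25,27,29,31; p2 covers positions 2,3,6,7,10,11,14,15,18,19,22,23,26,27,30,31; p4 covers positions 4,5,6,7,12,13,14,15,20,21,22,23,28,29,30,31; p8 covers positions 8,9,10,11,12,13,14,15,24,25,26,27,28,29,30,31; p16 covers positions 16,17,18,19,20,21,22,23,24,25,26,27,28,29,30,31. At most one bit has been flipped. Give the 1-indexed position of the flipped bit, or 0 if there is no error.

12

s1: b1⊕b3⊕b5⊕b7⊕b9⊕b11⊕b13⊕b15⊕b17⊕b19⊕b21⊕b23⊕b25⊕b27⊕b29⊕b31 = 1⊕0⊕1⊕0⊕1⊕0⊕0⊕0⊕0⊕0⊕0⊕0⊕0⊕0⊕0⊕1 = 0
s2: b2⊕b3⊕b6⊕b7⊕b10⊕b11⊕b14⊕b15⊕b18⊕b19⊕b22⊕b23⊕b26⊕b27⊕b30⊕b31 = 1⊕0⊕1⊕0⊕0⊕0⊕1⊕0⊕0⊕0⊕0⊕0⊕1⊕0⊕1⊕1 = 0
s4: b4⊕b5⊕b6⊕b7⊕b12⊕b13⊕b14⊕b15⊕b20⊕b21⊕b22⊕b23⊕b28⊕b29⊕b30⊕b31 = 1⊕1⊕1⊕0⊕0⊕0⊕1⊕0⊕1⊕0⊕0⊕0⊕0⊕0⊕1⊕1 = 1
s8: b8⊕b9⊕b10⊕b11⊕b12⊕b13⊕b14⊕b15⊕b24⊕b25⊕b26⊕b27⊕b28⊕b29⊕b30⊕b31 = 1⊕1⊕0⊕0⊕0⊕0⊕1⊕0⊕1⊕0⊕1⊕0⊕0⊕0⊕1⊕1 = 1
s16: b16⊕b17⊕b18⊕b19⊕b20⊕b21⊕b22⊕b23⊕b24⊕b25⊕b26⊕b27⊕b28⊕b29⊕b30⊕b31 = 1⊕0⊕0⊕0⊕1⊕0⊕0⊕0⊕1⊕0⊕1⊕0⊕0⊕0⊕1⊕1 = 0
Syndrome (s16...s1) = 01100 → position 12.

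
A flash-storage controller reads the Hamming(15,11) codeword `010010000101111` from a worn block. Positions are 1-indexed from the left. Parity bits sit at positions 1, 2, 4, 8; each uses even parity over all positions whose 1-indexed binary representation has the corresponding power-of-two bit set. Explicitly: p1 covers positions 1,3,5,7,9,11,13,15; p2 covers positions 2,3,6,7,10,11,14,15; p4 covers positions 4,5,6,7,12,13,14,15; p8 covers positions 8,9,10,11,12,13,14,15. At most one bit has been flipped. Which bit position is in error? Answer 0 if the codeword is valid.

13

s1: b1⊕b3⊕b5⊕b7⊕b9⊕b11⊕b13⊕b15 = 0⊕0⊕1⊕0⊕0⊕0⊕1⊕1 = 1
s2: b2⊕b3⊕b6⊕b7⊕b10⊕b11⊕b14⊕b15 = 1⊕0⊕0⊕0⊕1⊕0⊕1⊕1 = 0
s4: b4⊕b5⊕b6⊕b7⊕b12⊕b13⊕b14⊕b15 = 0⊕1⊕0⊕0⊕1⊕1⊕1⊕1 = 1
s8: b8⊕b9⊕b10⊕b11⊕b12⊕b13⊕b14⊕b15 = 0⊕0⊕1⊕0⊕1⊕1⊕1⊕1 = 1
Syndrome (s8...s1) = 1101 → position 13.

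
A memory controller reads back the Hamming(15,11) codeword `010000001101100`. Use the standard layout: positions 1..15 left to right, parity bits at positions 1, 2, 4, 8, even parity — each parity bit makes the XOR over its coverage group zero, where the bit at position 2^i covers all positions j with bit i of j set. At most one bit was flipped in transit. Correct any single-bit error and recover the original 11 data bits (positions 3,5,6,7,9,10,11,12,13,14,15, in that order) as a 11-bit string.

00001101100

s1: b1⊕b3⊕b5⊕b7⊕b9⊕b11⊕b13⊕b15 = 0⊕0⊕0⊕0⊕1⊕0⊕1⊕0 = 0
s2: b2⊕b3⊕b6⊕b7⊕b10⊕b11⊕b14⊕b15 = 1⊕0⊕0⊕0⊕1⊕0⊕0⊕0 = 0
s4: b4⊕b5⊕b6⊕b7⊕b12⊕b13⊕b14⊕b15 = 0⊕0⊕0⊕0⊕1⊕1⊕0⊕0 = 0
s8: b8⊕b9⊕b10⊕b11⊕b12⊕b13⊕b14⊕b15 = 0⊕1⊕1⊕0⊕1⊕1⊕0⊕0 = 0
Syndrome (s8...s1) = 0000 → position 0 (no error).
No correction needed.
Data bits at positions 3,5,6,7,9,10,11,12,13,14,15: 00001101100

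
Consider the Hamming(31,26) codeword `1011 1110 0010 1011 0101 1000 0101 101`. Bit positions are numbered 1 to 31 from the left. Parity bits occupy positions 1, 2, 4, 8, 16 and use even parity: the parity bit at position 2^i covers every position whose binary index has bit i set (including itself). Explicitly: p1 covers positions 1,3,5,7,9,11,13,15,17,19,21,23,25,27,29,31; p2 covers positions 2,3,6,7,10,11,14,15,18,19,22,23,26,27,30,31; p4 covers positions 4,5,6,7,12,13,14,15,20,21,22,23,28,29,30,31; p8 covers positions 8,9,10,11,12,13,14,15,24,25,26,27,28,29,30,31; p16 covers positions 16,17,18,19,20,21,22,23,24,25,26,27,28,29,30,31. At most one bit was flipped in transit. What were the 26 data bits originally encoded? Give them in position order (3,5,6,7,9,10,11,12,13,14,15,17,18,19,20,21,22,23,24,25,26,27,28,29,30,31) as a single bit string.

s1: b1⊕b3⊕b5⊕b7⊕b9⊕b11⊕b13⊕b15⊕b17⊕b19⊕b21⊕b23⊕b25⊕b27⊕b29⊕b31 = 1⊕1⊕1⊕1⊕0⊕1⊕1⊕1⊕0⊕0⊕1⊕0⊕0⊕0⊕1⊕1 = 0
s2: b2⊕b3⊕b6⊕b7⊕b10⊕b11⊕b14⊕b15⊕b18⊕b19⊕b22⊕b23⊕b26⊕b27⊕b30⊕b31 = 0⊕1⊕1⊕1⊕0⊕1⊕0⊕1⊕1⊕0⊕0⊕0⊕1⊕0⊕0⊕1 = 0
s4: b4⊕b5⊕b6⊕b7⊕b12⊕b13⊕b14⊕b15⊕b20⊕b21⊕b22⊕b23⊕b28⊕b29⊕b30⊕b31 = 1⊕1⊕1⊕1⊕0⊕1⊕0⊕1⊕1⊕1⊕0⊕0⊕1⊕1⊕0⊕1 = 1
s8: b8⊕b9⊕b10⊕b11⊕b12⊕b13⊕b14⊕b15⊕b24⊕b25⊕b26⊕b27⊕b28⊕b29⊕b30⊕b31 = 0⊕0⊕0⊕1⊕0⊕1⊕0⊕1⊕0⊕0⊕1⊕0⊕1⊕1⊕0⊕1 = 1
s16: b16⊕b17⊕b18⊕b19⊕b20⊕b21⊕b22⊕b23⊕b24⊕b25⊕b26⊕b27⊕b28⊕b29⊕b30⊕b31 = 1⊕0⊕1⊕0⊕1⊕1⊕0⊕0⊕0⊕0⊕1⊕0⊕1⊕1⊕0⊕1 = 0
Syndrome (s16...s1) = 01100 → position 12.
Flip bit 12: corrected codeword = 1011111000111011010110000101101
Data bits at positions 3,5,6,7,9,10,11,12,13,14,15,17,18,19,20,21,22,23,24,25,26,27,28,29,30,31: 11110011101010110000101101

11110011101010110000101101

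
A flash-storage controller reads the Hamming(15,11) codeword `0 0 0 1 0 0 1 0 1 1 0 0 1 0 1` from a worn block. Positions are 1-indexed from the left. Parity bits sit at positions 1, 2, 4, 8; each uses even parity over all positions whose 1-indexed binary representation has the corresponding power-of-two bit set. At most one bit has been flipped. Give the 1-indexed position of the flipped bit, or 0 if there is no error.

s1: b1⊕b3⊕b5⊕b7⊕b9⊕b11⊕b13⊕b15 = 0⊕0⊕0⊕1⊕1⊕0⊕1⊕1 = 0
s2: b2⊕b3⊕b6⊕b7⊕b10⊕b11⊕b14⊕b15 = 0⊕0⊕0⊕1⊕1⊕0⊕0⊕1 = 1
s4: b4⊕b5⊕b6⊕b7⊕b12⊕b13⊕b14⊕b15 = 1⊕0⊕0⊕1⊕0⊕1⊕0⊕1 = 0
s8: b8⊕b9⊕b10⊕b11⊕b12⊕b13⊕b14⊕b15 = 0⊕1⊕1⊕0⊕0⊕1⊕0⊕1 = 0
Syndrome (s8...s1) = 0010 → position 2.

2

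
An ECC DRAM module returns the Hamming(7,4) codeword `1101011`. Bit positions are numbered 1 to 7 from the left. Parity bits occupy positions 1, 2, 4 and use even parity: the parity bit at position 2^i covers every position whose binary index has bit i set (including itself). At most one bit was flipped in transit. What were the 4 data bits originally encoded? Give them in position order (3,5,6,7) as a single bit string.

s1: b1⊕b3⊕b5⊕b7 = 1⊕0⊕0⊕1 = 0
s2: b2⊕b3⊕b6⊕b7 = 1⊕0⊕1⊕1 = 1
s4: b4⊕b5⊕b6⊕b7 = 1⊕0⊕1⊕1 = 1
Syndrome (s4...s1) = 110 → position 6.
Flip bit 6: corrected codeword = 1101001
Data bits at positions 3,5,6,7: 0001

0001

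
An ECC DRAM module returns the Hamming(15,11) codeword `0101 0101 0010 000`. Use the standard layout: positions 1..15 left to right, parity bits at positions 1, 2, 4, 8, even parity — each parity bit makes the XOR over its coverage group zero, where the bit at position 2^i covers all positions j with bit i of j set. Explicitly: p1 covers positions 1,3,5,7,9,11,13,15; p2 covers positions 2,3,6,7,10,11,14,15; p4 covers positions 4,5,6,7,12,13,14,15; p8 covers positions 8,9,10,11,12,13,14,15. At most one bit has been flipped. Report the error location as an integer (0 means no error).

s1: b1⊕b3⊕b5⊕b7⊕b9⊕b11⊕b13⊕b15 = 0⊕0⊕0⊕0⊕0⊕1⊕0⊕0 = 1
s2: b2⊕b3⊕b6⊕b7⊕b10⊕b11⊕b14⊕b15 = 1⊕0⊕1⊕0⊕0⊕1⊕0⊕0 = 1
s4: b4⊕b5⊕b6⊕b7⊕b12⊕b13⊕b14⊕b15 = 1⊕0⊕1⊕0⊕0⊕0⊕0⊕0 = 0
s8: b8⊕b9⊕b10⊕b11⊕b12⊕b13⊕b14⊕b15 = 1⊕0⊕0⊕1⊕0⊕0⊕0⊕0 = 0
Syndrome (s8...s1) = 0011 → position 3.

3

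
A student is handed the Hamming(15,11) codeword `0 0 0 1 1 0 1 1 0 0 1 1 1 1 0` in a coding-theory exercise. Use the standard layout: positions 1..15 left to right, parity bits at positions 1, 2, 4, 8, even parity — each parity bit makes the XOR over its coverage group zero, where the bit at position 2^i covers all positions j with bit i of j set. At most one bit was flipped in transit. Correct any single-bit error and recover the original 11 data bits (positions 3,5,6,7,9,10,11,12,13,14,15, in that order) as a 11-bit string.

01010111110

s1: b1⊕b3⊕b5⊕b7⊕b9⊕b11⊕b13⊕b15 = 0⊕0⊕1⊕1⊕0⊕1⊕1⊕0 = 0
s2: b2⊕b3⊕b6⊕b7⊕b10⊕b11⊕b14⊕b15 = 0⊕0⊕0⊕1⊕0⊕1⊕1⊕0 = 1
s4: b4⊕b5⊕b6⊕b7⊕b12⊕b13⊕b14⊕b15 = 1⊕1⊕0⊕1⊕1⊕1⊕1⊕0 = 0
s8: b8⊕b9⊕b10⊕b11⊕b12⊕b13⊕b14⊕b15 = 1⊕0⊕0⊕1⊕1⊕1⊕1⊕0 = 1
Syndrome (s8...s1) = 1010 → position 10.
Flip bit 10: corrected codeword = 000110110111110
Data bits at positions 3,5,6,7,9,10,11,12,13,14,15: 01010111110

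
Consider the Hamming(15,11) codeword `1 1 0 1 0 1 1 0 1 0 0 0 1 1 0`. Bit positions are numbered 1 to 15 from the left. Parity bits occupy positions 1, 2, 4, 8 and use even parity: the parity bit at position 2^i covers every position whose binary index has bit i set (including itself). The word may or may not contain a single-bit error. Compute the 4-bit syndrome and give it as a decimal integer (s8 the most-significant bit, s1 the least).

s1: b1⊕b3⊕b5⊕b7⊕b9⊕b11⊕b13⊕b15 = 1⊕0⊕0⊕1⊕1⊕0⊕1⊕0 = 0
s2: b2⊕b3⊕b6⊕b7⊕b10⊕b11⊕b14⊕b15 = 1⊕0⊕1⊕1⊕0⊕0⊕1⊕0 = 0
s4: b4⊕b5⊕b6⊕b7⊕b12⊕b13⊕b14⊕b15 = 1⊕0⊕1⊕1⊕0⊕1⊕1⊕0 = 1
s8: b8⊕b9⊕b10⊕b11⊕b12⊕b13⊕b14⊕b15 = 0⊕1⊕0⊕0⊕0⊕1⊕1⊕0 = 1
Syndrome (s8...s1) = 1100 → position 12.

12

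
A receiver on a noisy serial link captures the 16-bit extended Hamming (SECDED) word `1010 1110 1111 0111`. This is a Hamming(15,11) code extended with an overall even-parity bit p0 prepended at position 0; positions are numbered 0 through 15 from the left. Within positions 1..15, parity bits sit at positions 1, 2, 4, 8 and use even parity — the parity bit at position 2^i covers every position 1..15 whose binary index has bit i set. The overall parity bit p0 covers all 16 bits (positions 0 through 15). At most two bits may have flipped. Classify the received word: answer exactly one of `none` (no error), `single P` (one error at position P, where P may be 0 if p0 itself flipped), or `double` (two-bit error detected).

s1: b1⊕b3⊕b5⊕b7⊕b9⊕b11⊕b13⊕b15 = 0⊕0⊕1⊕0⊕1⊕1⊕1⊕1 = 1
s2: b2⊕b3⊕b6⊕b7⊕b10⊕b11⊕b14⊕b15 = 1⊕0⊕1⊕0⊕1⊕1⊕1⊕1 = 0
s4: b4⊕b5⊕b6⊕b7⊕b12⊕b13⊕b14⊕b15 = 1⊕1⊕1⊕0⊕0⊕1⊕1⊕1 = 0
s8: b8⊕b9⊕b10⊕b11⊕b12⊕b13⊕b14⊕b15 = 1⊕1⊕1⊕1⊕0⊕1⊕1⊕1 = 1
Syndrome (s8...s1) = 1001 → position 9.
Overall parity (XOR of all 16 bits, including p0): 1⊕0⊕1⊕0⊕1⊕1⊕1⊕0⊕1⊕1⊕1⊕1⊕0⊕1⊕1⊕1 = 0
Overall=0, syndrome position=9 → double-bit error detected (uncorrectable).

double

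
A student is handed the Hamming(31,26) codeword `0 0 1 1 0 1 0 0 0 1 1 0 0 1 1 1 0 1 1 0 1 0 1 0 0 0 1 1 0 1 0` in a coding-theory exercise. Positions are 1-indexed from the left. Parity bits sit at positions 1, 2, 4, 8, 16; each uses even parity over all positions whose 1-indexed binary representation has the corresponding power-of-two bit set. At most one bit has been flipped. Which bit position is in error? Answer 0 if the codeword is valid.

11

s1: b1⊕b3⊕b5⊕b7⊕b9⊕b11⊕b13⊕b15⊕b17⊕b19⊕b21⊕b23⊕b25⊕b27⊕b29⊕b31 = 0⊕1⊕0⊕0⊕0⊕1⊕0⊕1⊕0⊕1⊕1⊕1⊕0⊕1⊕0⊕0 = 1
s2: b2⊕b3⊕b6⊕b7⊕b10⊕b11⊕b14⊕b15⊕b18⊕b19⊕b22⊕b23⊕b26⊕b27⊕b30⊕b31 = 0⊕1⊕1⊕0⊕1⊕1⊕1⊕1⊕1⊕1⊕0⊕1⊕0⊕1⊕1⊕0 = 1
s4: b4⊕b5⊕b6⊕b7⊕b12⊕b13⊕b14⊕b15⊕b20⊕b21⊕b22⊕b23⊕b28⊕b29⊕b30⊕b31 = 1⊕0⊕1⊕0⊕0⊕0⊕1⊕1⊕0⊕1⊕0⊕1⊕1⊕0⊕1⊕0 = 0
s8: b8⊕b9⊕b10⊕b11⊕b12⊕b13⊕b14⊕b15⊕b24⊕b25⊕b26⊕b27⊕b28⊕b29⊕b30⊕b31 = 0⊕0⊕1⊕1⊕0⊕0⊕1⊕1⊕0⊕0⊕0⊕1⊕1⊕0⊕1⊕0 = 1
s16: b16⊕b17⊕b18⊕b19⊕b20⊕b21⊕b22⊕b23⊕b24⊕b25⊕b26⊕b27⊕b28⊕b29⊕b30⊕b31 = 1⊕0⊕1⊕1⊕0⊕1⊕0⊕1⊕0⊕0⊕0⊕1⊕1⊕0⊕1⊕0 = 0
Syndrome (s16...s1) = 01011 → position 11.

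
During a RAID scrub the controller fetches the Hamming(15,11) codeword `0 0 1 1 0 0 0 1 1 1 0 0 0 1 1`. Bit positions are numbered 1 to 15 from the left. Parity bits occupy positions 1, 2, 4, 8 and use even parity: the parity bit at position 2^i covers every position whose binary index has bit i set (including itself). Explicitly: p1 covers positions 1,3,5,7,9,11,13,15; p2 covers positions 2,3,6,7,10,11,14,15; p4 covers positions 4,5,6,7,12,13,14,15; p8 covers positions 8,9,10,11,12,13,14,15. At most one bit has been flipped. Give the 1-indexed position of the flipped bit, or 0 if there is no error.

13

s1: b1⊕b3⊕b5⊕b7⊕b9⊕b11⊕b13⊕b15 = 0⊕1⊕0⊕0⊕1⊕0⊕0⊕1 = 1
s2: b2⊕b3⊕b6⊕b7⊕b10⊕b11⊕b14⊕b15 = 0⊕1⊕0⊕0⊕1⊕0⊕1⊕1 = 0
s4: b4⊕b5⊕b6⊕b7⊕b12⊕b13⊕b14⊕b15 = 1⊕0⊕0⊕0⊕0⊕0⊕1⊕1 = 1
s8: b8⊕b9⊕b10⊕b11⊕b12⊕b13⊕b14⊕b15 = 1⊕1⊕1⊕0⊕0⊕0⊕1⊕1 = 1
Syndrome (s8...s1) = 1101 → position 13.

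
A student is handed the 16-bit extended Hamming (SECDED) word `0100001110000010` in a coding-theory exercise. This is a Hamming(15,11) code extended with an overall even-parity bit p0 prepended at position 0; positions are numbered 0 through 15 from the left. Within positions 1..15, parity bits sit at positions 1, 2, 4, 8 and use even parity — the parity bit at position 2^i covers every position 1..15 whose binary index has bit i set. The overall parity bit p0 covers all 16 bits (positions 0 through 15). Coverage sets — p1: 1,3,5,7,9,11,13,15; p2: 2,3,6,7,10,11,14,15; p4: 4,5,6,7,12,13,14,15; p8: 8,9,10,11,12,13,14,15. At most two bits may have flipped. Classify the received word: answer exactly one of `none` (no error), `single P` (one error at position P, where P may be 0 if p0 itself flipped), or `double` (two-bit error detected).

s1: b1⊕b3⊕b5⊕b7⊕b9⊕b11⊕b13⊕b15 = 1⊕0⊕0⊕1⊕0⊕0⊕0⊕0 = 0
s2: b2⊕b3⊕b6⊕b7⊕b10⊕b11⊕b14⊕b15 = 0⊕0⊕1⊕1⊕0⊕0⊕1⊕0 = 1
s4: b4⊕b5⊕b6⊕b7⊕b12⊕b13⊕b14⊕b15 = 0⊕0⊕1⊕1⊕0⊕0⊕1⊕0 = 1
s8: b8⊕b9⊕b10⊕b11⊕b12⊕b13⊕b14⊕b15 = 1⊕0⊕0⊕0⊕0⊕0⊕1⊕0 = 0
Syndrome (s8...s1) = 0110 → position 6.
Overall parity (XOR of all 16 bits, including p0): 0⊕1⊕0⊕0⊕0⊕0⊕1⊕1⊕1⊕0⊕0⊕0⊕0⊕0⊕1⊕0 = 1
Overall=1, syndrome position=6 → single-bit error at position 6.

single 6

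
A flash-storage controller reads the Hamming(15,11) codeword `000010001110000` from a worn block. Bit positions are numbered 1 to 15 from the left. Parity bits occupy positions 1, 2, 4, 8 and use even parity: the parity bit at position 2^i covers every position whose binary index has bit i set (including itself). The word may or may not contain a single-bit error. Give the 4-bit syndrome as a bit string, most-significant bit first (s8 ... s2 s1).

s1: b1⊕b3⊕b5⊕b7⊕b9⊕b11⊕b13⊕b15 = 0⊕0⊕1⊕0⊕1⊕1⊕0⊕0 = 1
s2: b2⊕b3⊕b6⊕b7⊕b10⊕b11⊕b14⊕b15 = 0⊕0⊕0⊕0⊕1⊕1⊕0⊕0 = 0
s4: b4⊕b5⊕b6⊕b7⊕b12⊕b13⊕b14⊕b15 = 0⊕1⊕0⊕0⊕0⊕0⊕0⊕0 = 1
s8: b8⊕b9⊕b10⊕b11⊕b12⊕b13⊕b14⊕b15 = 0⊕1⊕1⊕1⊕0⊕0⊕0⊕0 = 1
Syndrome (s8...s1) = 1101 → position 13.

1101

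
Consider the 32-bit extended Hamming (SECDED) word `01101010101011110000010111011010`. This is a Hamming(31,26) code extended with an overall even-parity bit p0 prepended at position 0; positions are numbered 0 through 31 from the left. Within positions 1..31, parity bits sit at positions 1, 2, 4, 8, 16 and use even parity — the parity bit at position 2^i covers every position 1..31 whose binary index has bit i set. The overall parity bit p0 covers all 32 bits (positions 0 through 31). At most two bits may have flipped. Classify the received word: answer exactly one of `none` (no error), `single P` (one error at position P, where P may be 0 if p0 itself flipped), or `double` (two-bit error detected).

single 25

s1: b1⊕b3⊕b5⊕b7⊕b9⊕b11⊕b13⊕b15⊕b17⊕b19⊕b21⊕b23⊕b25⊕b27⊕b29⊕b31 = 1⊕0⊕0⊕0⊕0⊕0⊕1⊕1⊕0⊕0⊕1⊕1⊕1⊕1⊕0⊕0 = 1
s2: b2⊕b3⊕b6⊕b7⊕b10⊕b11⊕b14⊕b15⊕b18⊕b19⊕b22⊕b23⊕b26⊕b27⊕b30⊕b31 = 1⊕0⊕1⊕0⊕1⊕0⊕1⊕1⊕0⊕0⊕0⊕1⊕0⊕1⊕1⊕0 = 0
s4: b4⊕b5⊕b6⊕b7⊕b12⊕b13⊕b14⊕b15⊕b20⊕b21⊕b22⊕b23⊕b28⊕b29⊕b30⊕b31 = 1⊕0⊕1⊕0⊕1⊕1⊕1⊕1⊕0⊕1⊕0⊕1⊕1⊕0⊕1⊕0 = 0
s8: b8⊕b9⊕b10⊕b11⊕b12⊕b13⊕b14⊕b15⊕b24⊕b25⊕b26⊕b27⊕b28⊕b29⊕b30⊕b31 = 1⊕0⊕1⊕0⊕1⊕1⊕1⊕1⊕1⊕1⊕0⊕1⊕1⊕0⊕1⊕0 = 1
s16: b16⊕b17⊕b18⊕b19⊕b20⊕b21⊕b22⊕b23⊕b24⊕b25⊕b26⊕b27⊕b28⊕b29⊕b30⊕b31 = 0⊕0⊕0⊕0⊕0⊕1⊕0⊕1⊕1⊕1⊕0⊕1⊕1⊕0⊕1⊕0 = 1
Syndrome (s16...s1) = 11001 → position 25.
Overall parity (XOR of all 32 bits, including p0): 0⊕1⊕1⊕0⊕1⊕0⊕1⊕0⊕1⊕0⊕1⊕0⊕1⊕1⊕1⊕1⊕0⊕0⊕0⊕0⊕0⊕1⊕0⊕1⊕1⊕1⊕0⊕1⊕1⊕0⊕1⊕0 = 1
Overall=1, syndrome position=25 → single-bit error at position 25.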